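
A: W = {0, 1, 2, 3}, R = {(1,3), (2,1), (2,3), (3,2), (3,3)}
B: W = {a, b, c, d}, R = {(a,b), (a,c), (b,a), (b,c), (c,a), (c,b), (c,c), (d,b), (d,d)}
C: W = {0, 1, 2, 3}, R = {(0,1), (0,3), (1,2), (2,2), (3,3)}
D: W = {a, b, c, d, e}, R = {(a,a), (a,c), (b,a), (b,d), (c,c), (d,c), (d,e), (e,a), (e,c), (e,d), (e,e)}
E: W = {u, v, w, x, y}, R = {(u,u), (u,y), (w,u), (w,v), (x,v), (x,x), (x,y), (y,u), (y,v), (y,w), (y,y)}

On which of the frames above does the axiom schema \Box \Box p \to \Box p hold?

B

The schema corresponds to density: \forall x \forall y (Rxy \to \exists z (Rxz \wedge Rzy)).
A: fails — R21 but no z with R2z and Rz1.
B: ✓.
C: fails — R01 but no z with R0z and Rz1.
D: fails — Rbd but no z with Rbz and Rzd.
E: fails — Rwv but no z with Rwz and Rzv.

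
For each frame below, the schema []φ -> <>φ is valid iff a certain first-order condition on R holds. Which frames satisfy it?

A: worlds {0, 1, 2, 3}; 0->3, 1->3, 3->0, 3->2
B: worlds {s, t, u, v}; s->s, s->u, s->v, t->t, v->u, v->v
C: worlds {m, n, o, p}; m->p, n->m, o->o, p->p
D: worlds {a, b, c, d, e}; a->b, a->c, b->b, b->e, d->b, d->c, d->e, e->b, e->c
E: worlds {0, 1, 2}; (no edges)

This is the axiom for seriality; its first-order frame correspondent is forall x exists y Rxy.
A: fails — world 2 has no successor.
B: fails — world u has no successor.
C: holds.
D: fails — world c has no successor.
E: fails — world 0 has no successor.
Valid on: C.

C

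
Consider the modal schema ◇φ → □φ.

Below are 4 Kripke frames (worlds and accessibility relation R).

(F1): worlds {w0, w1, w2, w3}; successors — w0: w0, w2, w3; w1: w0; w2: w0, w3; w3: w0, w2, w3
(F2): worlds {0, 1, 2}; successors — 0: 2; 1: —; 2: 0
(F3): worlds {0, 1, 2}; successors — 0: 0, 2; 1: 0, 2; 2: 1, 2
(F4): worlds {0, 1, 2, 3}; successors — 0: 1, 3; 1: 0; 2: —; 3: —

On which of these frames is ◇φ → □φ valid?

(F2)

Frame correspondent (Sahlqvist): ∀x ∀y ∀z (Rxy ∧ Rxz → y = z) — i.e. partial functionality.
(F1): fails — w0 sees both w0 and w2.
(F2): ✓.
(F3): fails — 0 sees both 0 and 2.
(F4): fails — 0 sees both 1 and 3.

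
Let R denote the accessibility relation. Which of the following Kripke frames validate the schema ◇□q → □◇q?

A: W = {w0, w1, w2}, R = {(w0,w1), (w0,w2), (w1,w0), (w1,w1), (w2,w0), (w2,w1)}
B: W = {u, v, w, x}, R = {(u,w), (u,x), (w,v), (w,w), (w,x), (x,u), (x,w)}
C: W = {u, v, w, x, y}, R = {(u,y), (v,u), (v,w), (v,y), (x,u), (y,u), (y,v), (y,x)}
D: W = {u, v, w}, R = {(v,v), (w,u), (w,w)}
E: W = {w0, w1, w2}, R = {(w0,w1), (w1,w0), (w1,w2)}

A

Frame correspondent (Sahlqvist): ∀x ∀y ∀z (Rxy ∧ Rxz → ∃w (Ryw ∧ Rzw)) — i.e. convergence.
A: satisfies the condition.
B: fails — Rww and Rwv but w and v have no common successor.
C: fails — Rvw and Rvw but w and w have no common successor.
D: fails — Rww and Rwu but w and u have no common successor.
E: fails — Rw1w2 and Rw1w2 but w2 and w2 have no common successor.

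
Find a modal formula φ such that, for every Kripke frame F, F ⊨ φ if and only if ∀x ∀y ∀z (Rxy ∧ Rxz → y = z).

The condition is partial functionality. The CD schema ◇ψ → □ψ defines it.
Suppose ◇ψ→□ψ is valid. Take Rxy, Rxz and set V(ψ)={y}. Then ◇ψ at x, so □ψ at x, so ψ at z, i.e. z=y.

◇ψ → □ψ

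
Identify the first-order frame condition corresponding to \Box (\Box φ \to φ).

Suppose □(□φ→φ) is valid. Take Rxy and set V(φ)={w : Ryw}. Then at y, □φ holds; since □(□φ→φ) at x, □φ→φ at y, so φ at y, i.e. Ryy.
Conversely, on a frame with shift-reflexivity the schema holds at every world under every valuation.
So the correspondent is shift-reflexivity.

shift-reflexivity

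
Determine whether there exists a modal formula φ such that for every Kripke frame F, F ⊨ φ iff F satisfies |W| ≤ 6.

No — not modally definable

Any modally definable frame class is closed under disjoint unions.
Any modal formula valid on each of 7 disjoint one-world frames is valid on their disjoint union (validity is preserved under disjoint unions). Each one-world frame has |W|=1≤6, but the union has |W|=7.
So the class is not modally definable.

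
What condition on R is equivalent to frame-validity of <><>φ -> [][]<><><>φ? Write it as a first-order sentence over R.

This is a Sahlqvist (Geach-type) schema ◇^2□^0φ → □^2◇^3φ.
Minimal-valuation argument: fix x; take any y with xR^2y and any z with xR^2z. Set V(φ) to the set of worlds R-reachable from y in exactly 0 steps. Then □^0φ holds at y, so the antecedent holds at x; validity forces ◇^3φ at z, giving a w with zR^3w and yR^0w.
First-order correspondent: forall x forall y forall z ((x R^2 y & x R^2 z) -> exists w (y = w & z R^3 w)).

forall x forall y forall z ((x R^2 y & x R^2 z) -> exists w (y = w & z R^3 w))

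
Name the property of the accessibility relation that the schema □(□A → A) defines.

Suppose □(□A→A) is valid. Take Rxy and set V(A)={w : Ryw}. Then at y, □A holds; since □(□A→A) at x, □A→A at y, so A at y, i.e. Ryy.

shift-reflexivity: ∀x ∀y (Rxy → Ryy)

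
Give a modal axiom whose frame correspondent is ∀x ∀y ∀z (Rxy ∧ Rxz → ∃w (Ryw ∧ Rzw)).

◇□r → □◇r

The condition is convergence. The .2 schema ◇□r → □◇r defines it.
Suppose ◇□r→□◇r is valid. Take Rxy, Rxz and set V(r)={w : Ryw}. Then □r at y so ◇□r at x, so □◇r at x, so ◇r at z, giving w with Rzw and Ryw.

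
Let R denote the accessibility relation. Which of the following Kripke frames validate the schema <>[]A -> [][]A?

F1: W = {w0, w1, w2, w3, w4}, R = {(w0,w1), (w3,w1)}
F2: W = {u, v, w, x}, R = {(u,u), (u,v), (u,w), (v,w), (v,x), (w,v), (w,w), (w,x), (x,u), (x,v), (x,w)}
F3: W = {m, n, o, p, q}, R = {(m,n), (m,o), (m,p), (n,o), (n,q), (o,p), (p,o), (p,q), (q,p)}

Frame correspondent (Sahlqvist): forall x forall y forall z ((xRy & x R^2 z) -> exists w (yRw & z = w)) — i.e. a generalized confluence (Geach) condition.
F1: holds.
F2: fails — uRu, uR²x but no t with uRt and x=t.
F3: fails — mRn, mR²p but no w with nRw and p=w.

F1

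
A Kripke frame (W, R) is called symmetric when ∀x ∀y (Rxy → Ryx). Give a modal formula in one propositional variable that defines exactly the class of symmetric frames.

s → □◇s

The condition is symmetry. The B schema s → □◇s defines it.
Suppose s→□◇s is valid. Take Rxy and set V(s)={x}. Then s at x, so □◇s at x, so ◇s at y, so some z with Ryz has s; z=x, i.e. Ryx.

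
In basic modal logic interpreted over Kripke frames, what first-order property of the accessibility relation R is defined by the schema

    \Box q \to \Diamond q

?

This is the D axiom.
It corresponds to seriality: \forall x \exists y Rxy.

Seriality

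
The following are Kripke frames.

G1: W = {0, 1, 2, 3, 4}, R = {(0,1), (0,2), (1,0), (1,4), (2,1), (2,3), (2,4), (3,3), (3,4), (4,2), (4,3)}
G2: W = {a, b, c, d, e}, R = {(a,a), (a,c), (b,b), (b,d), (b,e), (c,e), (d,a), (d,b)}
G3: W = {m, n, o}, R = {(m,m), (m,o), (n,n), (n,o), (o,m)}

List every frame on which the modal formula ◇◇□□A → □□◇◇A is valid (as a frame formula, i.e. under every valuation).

The schema corresponds to a generalized confluence (Geach) condition: ∀x ∀y ∀z ((xR²y ∧ xR²z) → ∃w (yR²w ∧ zR²w)).
G1: ✓.
G2: fails — aR²a, aR²c but no w with aR²w and cR²w.
G3: ✓.
Valid on: G1, G3.

G1, G3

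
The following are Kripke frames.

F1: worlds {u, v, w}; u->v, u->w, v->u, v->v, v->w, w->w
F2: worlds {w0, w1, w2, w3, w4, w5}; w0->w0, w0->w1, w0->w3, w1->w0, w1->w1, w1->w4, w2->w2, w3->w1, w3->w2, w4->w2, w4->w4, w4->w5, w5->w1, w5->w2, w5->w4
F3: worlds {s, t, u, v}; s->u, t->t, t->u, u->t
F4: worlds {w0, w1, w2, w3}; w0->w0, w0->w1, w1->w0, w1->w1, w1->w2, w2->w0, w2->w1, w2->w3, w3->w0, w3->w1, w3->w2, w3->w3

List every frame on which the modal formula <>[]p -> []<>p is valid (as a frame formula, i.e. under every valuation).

This is the axiom for convergence; its first-order frame correspondent is forall x forall y forall z (Rxy & Rxz -> exists w (Ryw & Rzw)).
F1: ✓.
F2: fails — Rw1w0 and Rw1w4 but w0 and w4 have no common successor.
F3: ✓.
F4: ✓.

F1, F3, F4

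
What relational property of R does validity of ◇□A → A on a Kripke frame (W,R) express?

symmetry: ∀x ∀y (Rxy → Ryx)

This schema is equivalent to the B axiom A → □◇A.
Its frame correspondent is symmetry — ∀x ∀y (Rxy → Ryx).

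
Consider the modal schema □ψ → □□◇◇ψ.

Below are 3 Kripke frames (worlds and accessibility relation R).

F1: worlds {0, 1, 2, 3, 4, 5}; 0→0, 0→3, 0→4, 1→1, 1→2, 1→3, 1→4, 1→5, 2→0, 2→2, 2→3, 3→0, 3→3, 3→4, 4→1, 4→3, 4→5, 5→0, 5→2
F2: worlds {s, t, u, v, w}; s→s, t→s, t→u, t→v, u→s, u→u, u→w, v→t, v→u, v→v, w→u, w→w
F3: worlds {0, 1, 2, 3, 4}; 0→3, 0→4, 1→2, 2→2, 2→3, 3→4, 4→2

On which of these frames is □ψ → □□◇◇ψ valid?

F1, F3

Frame correspondent (Sahlqvist): ∀x ∀z (xR²z → ∃w (xRw ∧ zR²w)) — i.e. a generalized confluence (Geach) condition.
F1: condition met.
F2: fails — vR²s but no w* with vRw* and sR²w*.
F3: condition met.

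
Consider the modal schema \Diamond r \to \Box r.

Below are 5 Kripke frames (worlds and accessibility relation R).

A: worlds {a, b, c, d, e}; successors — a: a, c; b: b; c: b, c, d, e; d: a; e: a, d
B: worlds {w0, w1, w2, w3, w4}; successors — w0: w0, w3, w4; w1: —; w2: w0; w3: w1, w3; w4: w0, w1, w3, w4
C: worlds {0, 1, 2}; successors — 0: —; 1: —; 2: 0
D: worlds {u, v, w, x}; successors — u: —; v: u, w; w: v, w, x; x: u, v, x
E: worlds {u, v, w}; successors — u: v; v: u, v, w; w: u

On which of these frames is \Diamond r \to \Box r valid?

The schema corresponds to partial functionality: \forall x \forall y \forall z (Rxy \wedge Rxz \to y = z).
A: fails — a sees both a and c.
B: fails — w0 sees both w0 and w3.
C: ✓.
D: fails — v sees both u and w.
E: fails — v sees both u and v.

C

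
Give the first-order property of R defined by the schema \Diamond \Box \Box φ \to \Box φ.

This is a Sahlqvist (Geach-type) schema ◇^1□^2φ → □^1◇^0φ.
Minimal-valuation argument: fix x; take any y with xR^1y and any z with xR^1z. Set V(φ) to the set of worlds R-reachable from y in exactly 2 steps. Then □^2φ holds at y, so the antecedent holds at x; validity forces ◇^0φ at z, giving a w with zR^0w and yR^2w.
First-order correspondent: \forall x \forall y \forall z ((xRy \wedge xRz) \to \exists w (y R^2 w \wedge z = w)).

\forall x \forall y \forall z ((xRy \wedge xRz) \to \exists w (y R^2 w \wedge z = w))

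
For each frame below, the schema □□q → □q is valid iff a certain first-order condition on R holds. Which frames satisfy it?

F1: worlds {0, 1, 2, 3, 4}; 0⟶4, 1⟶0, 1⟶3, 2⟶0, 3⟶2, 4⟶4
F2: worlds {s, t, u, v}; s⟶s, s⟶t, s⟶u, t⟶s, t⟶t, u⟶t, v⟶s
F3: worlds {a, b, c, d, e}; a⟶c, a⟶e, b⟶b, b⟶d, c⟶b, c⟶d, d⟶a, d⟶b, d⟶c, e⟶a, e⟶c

Frame correspondent (Sahlqvist): ∀x ∀y (Rxy → ∃z (Rxz ∧ Rzy)) — i.e. density.
F1: fails — R10 but no z with R1z and Rz0.
F2: ✓.
F3: fails — Rea but no z with Rez and Rza.
Valid on: F2.

F2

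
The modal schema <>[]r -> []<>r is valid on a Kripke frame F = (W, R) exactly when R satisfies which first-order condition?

Suppose ◇□r→□◇r is valid. Take Rxy, Rxz and set V(r)={w : Ryw}. Then □r at y so ◇□r at x, so □◇r at x, so ◇r at z, giving w with Rzw and Ryw.

convergence: forall x forall y forall z (Rxy & Rxz -> exists w (Ryw & Rzw))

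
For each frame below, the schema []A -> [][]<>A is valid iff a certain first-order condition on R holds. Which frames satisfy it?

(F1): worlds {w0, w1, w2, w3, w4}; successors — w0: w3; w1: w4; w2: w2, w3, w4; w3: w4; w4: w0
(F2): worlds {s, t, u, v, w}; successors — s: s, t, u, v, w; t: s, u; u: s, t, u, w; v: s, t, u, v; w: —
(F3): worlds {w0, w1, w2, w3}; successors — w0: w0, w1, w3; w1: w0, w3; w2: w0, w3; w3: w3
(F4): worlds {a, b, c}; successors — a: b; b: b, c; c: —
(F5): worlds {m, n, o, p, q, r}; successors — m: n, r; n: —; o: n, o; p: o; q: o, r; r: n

This is the axiom for a generalized confluence (Geach) condition; its first-order frame correspondent is forall x forall z (x R^2 z -> exists w (xRw & zRw)).
(F1): fails — w0R²w4 but no w with w0Rw and w4Rw.
(F2): fails — sR²w but no w* with sRw* and wRw*.
(F3): condition met.
(F4): fails — aR²c but no w with aRw and cRw.
(F5): fails — mR²n but no w with mRw and nRw.

(F3)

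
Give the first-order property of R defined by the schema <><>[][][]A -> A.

This is a Sahlqvist (Geach-type) schema ◇^2□^3A → □^0◇^0A.
First-order correspondent: forall x forall y (x R^2 y -> exists w (y R^3 w & x = w)).

forall x forall y (x R^2 y -> exists w (y R^3 w & x = w))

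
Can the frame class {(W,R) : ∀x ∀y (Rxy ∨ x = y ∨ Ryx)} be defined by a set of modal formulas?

Not modally definable

If a class were modally definable it would be closed under disjoint unions (Goldblatt–Thomason).
Take 2 disjoint single-world reflexive frames: each is trivially connected, but their disjoint union has 2 worlds with no edge between distinct components, so it is not connected.
Hence connectedness of R is not modally definable.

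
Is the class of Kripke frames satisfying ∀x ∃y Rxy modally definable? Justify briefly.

Definable; □r → ◇r defines it

Yes: it is seriality, defined by the D schema □r → ◇r.
Suppose □r→◇r is valid. At any x set V(r)=W. Then □r at x, so ◇r at x, so x has a successor.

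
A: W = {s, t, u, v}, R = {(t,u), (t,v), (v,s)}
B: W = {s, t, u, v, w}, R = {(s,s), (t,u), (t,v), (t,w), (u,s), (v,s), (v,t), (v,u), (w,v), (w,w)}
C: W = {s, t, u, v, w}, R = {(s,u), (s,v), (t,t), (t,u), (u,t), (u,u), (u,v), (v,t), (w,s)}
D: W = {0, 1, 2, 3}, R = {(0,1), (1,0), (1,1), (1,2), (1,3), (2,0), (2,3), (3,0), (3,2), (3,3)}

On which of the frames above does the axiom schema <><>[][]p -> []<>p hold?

C, D

This is the axiom for a generalized confluence (Geach) condition; its first-order frame correspondent is forall x forall y forall z ((x R^2 y & xRz) -> exists w (y R^2 w & zRw)).
A: fails — tR²s, tRu but no w with sR²w and uRw.
B: fails — tR²s, tRw but no w* with sR²w* and wRw*.
C: holds.
D: holds.
Valid on: C, D.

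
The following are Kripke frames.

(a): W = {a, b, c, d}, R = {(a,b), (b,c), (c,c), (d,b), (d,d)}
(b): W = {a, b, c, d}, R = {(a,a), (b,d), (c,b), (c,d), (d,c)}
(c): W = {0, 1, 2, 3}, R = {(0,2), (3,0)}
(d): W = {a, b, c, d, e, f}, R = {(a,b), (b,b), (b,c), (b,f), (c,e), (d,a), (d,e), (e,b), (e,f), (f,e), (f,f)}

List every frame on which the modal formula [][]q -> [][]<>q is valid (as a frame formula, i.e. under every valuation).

Frame correspondent (Sahlqvist): forall x forall z (x R^2 z -> exists w (x R^2 w & zRw)) — i.e. a generalized confluence (Geach) condition.
(a): holds.
(b): fails — bR²c but no w with bR²w and cRw.
(c): fails — 3R²2 but no w with 3R²w and 2Rw.
(d): fails — aR²c but no w with aR²w and cRw.
Valid on: (a).

(a)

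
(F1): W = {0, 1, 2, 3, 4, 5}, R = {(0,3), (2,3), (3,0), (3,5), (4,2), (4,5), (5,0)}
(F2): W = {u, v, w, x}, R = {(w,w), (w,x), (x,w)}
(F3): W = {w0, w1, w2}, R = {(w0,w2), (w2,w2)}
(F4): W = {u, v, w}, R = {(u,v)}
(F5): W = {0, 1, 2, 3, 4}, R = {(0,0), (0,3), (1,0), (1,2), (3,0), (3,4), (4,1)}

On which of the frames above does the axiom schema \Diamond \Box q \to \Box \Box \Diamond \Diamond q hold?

The schema corresponds to a generalized confluence (Geach) condition: \forall x \forall y \forall z ((xRy \wedge x R^2 z) \to \exists w (yRw \wedge z R^2 w)).
(F1): fails — 0R3, 0R²5 but no w with 3Rw and 5R²w.
(F2): condition met.
(F3): condition met.
(F4): condition met.
(F5): fails — 1R2, 1R²0 but no w with 2Rw and 0R²w.

(F2), (F3), (F4)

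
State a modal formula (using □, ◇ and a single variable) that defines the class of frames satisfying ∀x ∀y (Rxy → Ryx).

This is symmetry; the standard corresponding axiom is B: s → □◇s.
Suppose s→□◇s is valid. Take Rxy and set V(s)={x}. Then s at x, so □◇s at x, so ◇s at y, so some z with Ryz has s; z=x, i.e. Ryx.

s → □◇s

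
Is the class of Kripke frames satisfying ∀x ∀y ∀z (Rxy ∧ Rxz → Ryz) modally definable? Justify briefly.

This is a Sahlqvist condition; the 5 axiom ◇q → □◇q defines it.

Yes, by ◇q → □◇q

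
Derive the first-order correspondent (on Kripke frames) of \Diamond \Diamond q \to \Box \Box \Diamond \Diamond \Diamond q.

\forall x \forall y \forall z ((x R^2 y \wedge x R^2 z) \to \exists w (y = w \wedge z R^3 w))

This is a Sahlqvist (Geach-type) schema ◇^2□^0q → □^2◇^3q.
Minimal-valuation argument: fix x; take any y with xR^2y and any z with xR^2z. Set V(q) to the set of worlds R-reachable from y in exactly 0 steps. Then □^0q holds at y, so the antecedent holds at x; validity forces ◇^3q at z, giving a w with zR^3w and yR^0w.
First-order correspondent: \forall x \forall y \forall z ((x R^2 y \wedge x R^2 z) \to \exists w (y = w \wedge z R^3 w)).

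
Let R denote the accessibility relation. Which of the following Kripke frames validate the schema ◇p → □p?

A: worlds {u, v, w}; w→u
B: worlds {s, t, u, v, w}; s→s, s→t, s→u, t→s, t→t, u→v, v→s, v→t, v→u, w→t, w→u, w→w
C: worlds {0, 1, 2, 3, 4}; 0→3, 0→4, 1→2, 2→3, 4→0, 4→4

A

This is the axiom for partial functionality; its first-order frame correspondent is ∀x ∀y ∀z (Rxy ∧ Rxz → y = z).
A: holds.
B: fails — s sees both s and t.
C: fails — 0 sees both 3 and 4.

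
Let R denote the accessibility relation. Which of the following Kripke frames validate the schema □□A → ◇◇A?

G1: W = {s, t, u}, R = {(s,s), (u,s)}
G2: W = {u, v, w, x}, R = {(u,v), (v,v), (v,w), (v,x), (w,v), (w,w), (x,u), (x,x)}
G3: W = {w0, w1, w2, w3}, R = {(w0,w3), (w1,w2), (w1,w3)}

This is the axiom for a generalized confluence (Geach) condition; its first-order frame correspondent is ∀x ∃w (xR²w ∧ xR²w).
G1: fails — at t but no w with tR²w and tR²w.
G2: condition met.
G3: fails — at w0 but no w with w0R²w and w0R²w.

G2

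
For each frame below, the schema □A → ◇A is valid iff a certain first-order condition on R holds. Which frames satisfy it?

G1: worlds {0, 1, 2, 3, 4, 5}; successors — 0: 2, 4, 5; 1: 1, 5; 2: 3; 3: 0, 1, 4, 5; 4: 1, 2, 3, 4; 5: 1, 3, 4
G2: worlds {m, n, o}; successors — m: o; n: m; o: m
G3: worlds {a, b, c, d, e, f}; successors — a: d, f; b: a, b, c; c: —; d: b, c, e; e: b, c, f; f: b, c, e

G1, G2

This is the axiom for seriality; its first-order frame correspondent is ∀x ∃y Rxy.
G1: ✓.
G2: ✓.
G3: fails — world c has no successor.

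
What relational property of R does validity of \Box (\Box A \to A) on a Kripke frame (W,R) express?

Suppose □(□A→A) is valid. Take Rxy and set V(A)={w : Ryw}. Then at y, □A holds; since □(□A→A) at x, □A→A at y, so A at y, i.e. Ryy.

shift-reflexivity: \forall x \forall y (Rxy \to Ryy)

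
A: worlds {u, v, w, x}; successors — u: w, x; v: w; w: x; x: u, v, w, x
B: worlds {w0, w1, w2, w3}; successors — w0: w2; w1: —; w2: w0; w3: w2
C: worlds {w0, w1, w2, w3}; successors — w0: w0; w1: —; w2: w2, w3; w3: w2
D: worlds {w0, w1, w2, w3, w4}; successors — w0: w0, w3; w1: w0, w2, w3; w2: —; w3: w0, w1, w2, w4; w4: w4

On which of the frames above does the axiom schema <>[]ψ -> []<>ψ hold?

B, C

This is the axiom for convergence; its first-order frame correspondent is forall x forall y forall z (Rxy & Rxz -> exists w (Ryw & Rzw)).
A: fails — Rxw and Rxv but w and v have no common successor.
B: satisfies the condition.
C: satisfies the condition.
D: fails — Rw1w2 and Rw1w2 but w2 and w2 have no common successor.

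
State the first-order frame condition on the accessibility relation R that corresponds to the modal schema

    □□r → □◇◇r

∀x ∀z (xRz → ∃w (xR²w ∧ zR²w))

This is a Sahlqvist (Geach-type) schema ◇^0□^2r → □^1◇^2r.
Minimal-valuation argument: fix x; take any y with xR^0y and any z with xR^1z. Set V(r) to the set of worlds R-reachable from y in exactly 2 steps. Then □^2r holds at y, so the antecedent holds at x; validity forces ◇^2r at z, giving a w with zR^2w and yR^2w.
First-order correspondent: ∀x ∀z (xRz → ∃w (xR²w ∧ zR²w)).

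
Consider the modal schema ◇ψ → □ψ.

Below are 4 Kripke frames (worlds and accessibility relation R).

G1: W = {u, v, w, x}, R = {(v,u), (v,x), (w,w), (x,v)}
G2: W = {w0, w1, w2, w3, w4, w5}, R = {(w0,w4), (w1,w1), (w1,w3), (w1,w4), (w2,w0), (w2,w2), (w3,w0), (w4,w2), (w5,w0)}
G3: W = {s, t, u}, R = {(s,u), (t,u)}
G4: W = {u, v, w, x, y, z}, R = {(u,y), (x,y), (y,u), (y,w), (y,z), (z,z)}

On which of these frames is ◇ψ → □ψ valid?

The schema corresponds to partial functionality: ∀x ∀y ∀z (Rxy ∧ Rxz → y = z).
G1: fails — v sees both u and x.
G2: fails — w1 sees both w1 and w3.
G3: holds.
G4: fails — y sees both u and w.
Valid on: G3.

G3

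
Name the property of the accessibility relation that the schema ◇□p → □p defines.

Equivalently (dual form): ◇p → □◇p.
Suppose ◇p→□◇p is valid. Take Rxy, Rxz and set V(p)={y}. Then ◇p at x, so □◇p at x, so ◇p at z, so some w with Rzw has p; w=y, i.e. Rzy. By symmetry of the argument, Ryz.
Conversely, any frame satisfying ∀x ∀y ∀z (Rxy ∧ Rxz → Ryz) validates the schema.
So the correspondent is the Euclidean property.

The Euclidean property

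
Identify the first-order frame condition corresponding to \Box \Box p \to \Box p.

Suppose □□p→□p is valid. Take Rxy and set V(p)={w : xR²w}. Then □□p at x, so □p at x, so p at y, i.e. ∃z(Rxz∧Rzy).
The converse is a direct semantic check.
So the correspondent is density.

density: \forall x \forall y (Rxy \to \exists z (Rxz \wedge Rzy))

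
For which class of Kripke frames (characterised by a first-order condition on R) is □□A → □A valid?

density: ∀x ∀y (Rxy → ∃z (Rxz ∧ Rzy))

Suppose □□A→□A is valid. Take Rxy and set V(A)={w : xR²w}. Then □□A at x, so □A at x, so A at y, i.e. ∃z(Rxz∧Rzy).
The converse is a direct semantic check.
Frame condition: ∀x ∀y (Rxy → ∃z (Rxz ∧ Rzy)).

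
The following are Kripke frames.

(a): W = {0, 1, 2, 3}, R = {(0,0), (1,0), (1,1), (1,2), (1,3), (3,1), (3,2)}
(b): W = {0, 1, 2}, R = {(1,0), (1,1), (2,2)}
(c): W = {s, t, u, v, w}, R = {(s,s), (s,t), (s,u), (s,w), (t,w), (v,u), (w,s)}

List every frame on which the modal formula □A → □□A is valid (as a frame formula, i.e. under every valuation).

(b)

This is the axiom for transitivity; its first-order frame correspondent is ∀x ∀y ∀z (Rxy ∧ Ryz → Rxz).
(a): fails — R31 and R10 but not R30.
(b): ✓.
(c): fails — Rtw and Rws but not Rts.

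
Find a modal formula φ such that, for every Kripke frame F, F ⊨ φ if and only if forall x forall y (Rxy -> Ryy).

This is shift-reflexivity; the standard corresponding axiom is T□: □(□r → r).
Suppose □(□r→r) is valid. Take Rxy and set V(r)={w : Ryw}. Then at y, □r holds; since □(□r→r) at x, □r→r at y, so r at y, i.e. Ryy.

□(□r → r)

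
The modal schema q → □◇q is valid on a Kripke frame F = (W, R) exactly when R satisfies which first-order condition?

Suppose q→□◇q is valid. Take Rxy and set V(q)={x}. Then q at x, so □◇q at x, so ◇q at y, so some z with Ryz has q; z=x, i.e. Ryx.
Conversely, any frame satisfying ∀x ∀y (Rxy → Ryx) validates the schema.
So the correspondent is symmetry.

Symmetry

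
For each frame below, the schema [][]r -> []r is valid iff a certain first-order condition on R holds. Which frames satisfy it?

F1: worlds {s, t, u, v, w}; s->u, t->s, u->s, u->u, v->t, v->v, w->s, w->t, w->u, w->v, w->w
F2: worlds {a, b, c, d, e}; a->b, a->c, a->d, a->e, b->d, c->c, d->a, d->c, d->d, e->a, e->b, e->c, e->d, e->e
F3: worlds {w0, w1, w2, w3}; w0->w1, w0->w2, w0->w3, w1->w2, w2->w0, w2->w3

F2

This is the axiom for density; its first-order frame correspondent is forall x forall y (Rxy -> exists z (Rxz & Rzy)).
F1: fails — Rts but no z with Rtz and Rzs.
F2: holds.
F3: fails — Rw1w2 but no z with Rw1z and Rzw2.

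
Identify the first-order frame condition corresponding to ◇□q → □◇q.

Suppose ◇□q→□◇q is valid. Take Rxy, Rxz and set V(q)={w : Ryw}. Then □q at y so ◇□q at x, so □◇q at x, so ◇q at z, giving w with Rzw and Ryw.
Conversely, any frame satisfying ∀x ∀y ∀z (Rxy ∧ Rxz → ∃w (Ryw ∧ Rzw)) validates the schema.
So the correspondent is convergence.

Convergence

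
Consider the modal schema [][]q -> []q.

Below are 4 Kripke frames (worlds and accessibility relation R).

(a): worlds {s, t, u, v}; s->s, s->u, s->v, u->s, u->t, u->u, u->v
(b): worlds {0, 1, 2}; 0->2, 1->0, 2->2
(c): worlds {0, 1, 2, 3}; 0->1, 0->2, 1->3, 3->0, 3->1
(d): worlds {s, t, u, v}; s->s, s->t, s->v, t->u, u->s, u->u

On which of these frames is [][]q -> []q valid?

(a), (d)

This is the axiom for density; its first-order frame correspondent is forall x forall y (Rxy -> exists z (Rxz & Rzy)).
(a): satisfies the condition.
(b): fails — R10 but no z with R1z and Rz0.
(c): fails — R02 but no z with R0z and Rz2.
(d): satisfies the condition.
Valid on: (a), (d).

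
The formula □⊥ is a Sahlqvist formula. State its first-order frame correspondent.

□⊥ is valid iff no world has any successor (otherwise □⊥ fails at any world with one).
Conversely, on a frame with emptiness of R the schema holds at every world under every valuation.
So the correspondent is emptiness of R.

emptiness of R: ∀x ∀y ¬Rxy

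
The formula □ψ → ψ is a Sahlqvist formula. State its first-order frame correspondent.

Suppose □ψ→ψ is valid. At any x set V(ψ)={w : Rxw}. Then □ψ holds at x, so ψ holds at x, i.e. Rxx.

Reflexivity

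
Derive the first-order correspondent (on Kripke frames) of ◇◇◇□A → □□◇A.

∀x ∀y ∀z ((xR³y ∧ xR²z) → ∃w (yRw ∧ zRw))

This is a Sahlqvist (Geach-type) schema ◇^3□^1A → □^2◇^1A.
Minimal-valuation argument: fix x; take any y with xR^3y and any z with xR^2z. Set V(A) to the set of worlds R-reachable from y in exactly 1 step. Then □^1A holds at y, so the antecedent holds at x; validity forces ◇^1A at z, giving a w with zR^1w and yR^1w.
First-order correspondent: ∀x ∀y ∀z ((xR³y ∧ xR²z) → ∃w (yRw ∧ zRw)).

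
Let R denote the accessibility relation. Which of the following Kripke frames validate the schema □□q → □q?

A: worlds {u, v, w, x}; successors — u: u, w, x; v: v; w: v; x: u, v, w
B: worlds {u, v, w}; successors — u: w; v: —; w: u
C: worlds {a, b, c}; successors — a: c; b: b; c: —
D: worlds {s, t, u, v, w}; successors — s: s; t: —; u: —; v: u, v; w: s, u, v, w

This is the axiom for density; its first-order frame correspondent is ∀x ∀y (Rxy → ∃z (Rxz ∧ Rzy)).
A: holds.
B: fails — Rwu but no z with Rwz and Rzu.
C: fails — Rac but no z with Raz and Rzc.
D: holds.
Valid on: A, D.

A, D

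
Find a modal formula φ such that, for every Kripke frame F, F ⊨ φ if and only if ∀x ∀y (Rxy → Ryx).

q → □◇q

The condition is symmetry. The B schema q → □◇q defines it.
Suppose q→□◇q is valid. Take Rxy and set V(q)={x}. Then q at x, so □◇q at x, so ◇q at y, so some z with Ryz has q; z=x, i.e. Ryx.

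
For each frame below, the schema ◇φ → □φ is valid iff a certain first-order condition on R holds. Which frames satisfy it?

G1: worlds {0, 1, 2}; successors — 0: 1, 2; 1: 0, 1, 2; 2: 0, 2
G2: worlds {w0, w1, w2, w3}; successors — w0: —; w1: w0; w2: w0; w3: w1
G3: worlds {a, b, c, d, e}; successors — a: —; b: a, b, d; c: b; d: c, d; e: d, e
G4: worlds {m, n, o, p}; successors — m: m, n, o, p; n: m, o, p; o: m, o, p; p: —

G2

The schema corresponds to partial functionality: ∀x ∀y ∀z (Rxy ∧ Rxz → y = z).
G1: fails — 0 sees both 1 and 2.
G2: ✓.
G3: fails — b sees both a and b.
G4: fails — m sees both m and n.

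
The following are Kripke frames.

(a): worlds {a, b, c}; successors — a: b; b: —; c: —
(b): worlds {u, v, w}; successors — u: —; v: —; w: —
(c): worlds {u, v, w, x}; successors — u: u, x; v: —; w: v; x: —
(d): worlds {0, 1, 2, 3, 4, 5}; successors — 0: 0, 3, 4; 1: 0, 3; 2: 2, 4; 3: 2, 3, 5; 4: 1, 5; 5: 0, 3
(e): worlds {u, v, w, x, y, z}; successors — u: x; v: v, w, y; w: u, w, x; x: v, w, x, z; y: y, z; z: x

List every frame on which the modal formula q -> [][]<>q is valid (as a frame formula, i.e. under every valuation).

This is the axiom for a generalized confluence (Geach) condition; its first-order frame correspondent is forall x forall z (x R^2 z -> exists w (x = w & zRw)).
(a): satisfies the condition.
(b): satisfies the condition.
(c): fails — uR²x but no t with u=t and xRt.
(d): fails — 0R²2 but no w with 0=w and 2Rw.
(e): fails — uR²v but no t with u=t and vRt.

(a), (b)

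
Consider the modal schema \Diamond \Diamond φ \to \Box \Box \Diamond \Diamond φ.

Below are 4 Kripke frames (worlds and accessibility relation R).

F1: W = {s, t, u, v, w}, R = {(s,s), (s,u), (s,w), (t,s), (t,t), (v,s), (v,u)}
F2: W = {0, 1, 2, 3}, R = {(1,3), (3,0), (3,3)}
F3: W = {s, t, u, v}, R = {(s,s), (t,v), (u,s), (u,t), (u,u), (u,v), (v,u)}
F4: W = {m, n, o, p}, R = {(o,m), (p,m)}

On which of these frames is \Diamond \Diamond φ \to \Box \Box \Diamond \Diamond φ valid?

F4

Frame correspondent (Sahlqvist): \forall x \forall y \forall z ((x R^2 y \wedge x R^2 z) \to \exists w (y = w \wedge z R^2 w)) — i.e. a generalized confluence (Geach) condition.
F1: fails — sR²s, sR²u but no w* with s=w* and uR²w*.
F2: fails — 1R²0, 1R²0 but no w with 0=w and 0R²w.
F3: fails — uR²s, uR²t but no w with s=w and tR²w.
F4: ✓.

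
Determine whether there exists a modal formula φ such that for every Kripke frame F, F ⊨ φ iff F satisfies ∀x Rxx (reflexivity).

Yes — defined by □r → r

This is a Sahlqvist condition; the T axiom □r → r defines it.
Suppose □r→r is valid. At any x set V(r)={w : Rxw}. Then □r holds at x, so r holds at x, i.e. Rxx.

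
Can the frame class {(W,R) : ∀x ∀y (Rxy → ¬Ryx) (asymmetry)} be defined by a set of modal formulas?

Any modally definable frame class is closed under surjective bounded morphisms.
The 5-cycle (worlds 0,1,2,3,4 with 0→1→2→3→4→0) is asymmetric. Mapping every world to a single reflexive point • is a surjective bounded morphism, and the reflexive point is not asymmetric (R•• but asymmetry requires ¬R••).
So the class is not modally definable.

No — not modally definable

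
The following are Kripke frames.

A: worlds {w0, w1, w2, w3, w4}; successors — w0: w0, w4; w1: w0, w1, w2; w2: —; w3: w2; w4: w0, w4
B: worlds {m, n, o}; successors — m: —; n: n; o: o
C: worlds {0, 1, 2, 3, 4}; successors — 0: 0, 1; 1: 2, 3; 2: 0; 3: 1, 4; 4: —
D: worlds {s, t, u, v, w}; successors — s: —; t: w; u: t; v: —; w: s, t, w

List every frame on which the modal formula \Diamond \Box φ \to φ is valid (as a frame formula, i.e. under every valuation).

B

This is the axiom for symmetry; its first-order frame correspondent is \forall x \forall y (Rxy \to Ryx).
A: fails — Rw1w2 but not Rw2w1.
B: holds.
C: fails — R34 but not R43.
D: fails — Rut but not Rtu.
Valid on: B.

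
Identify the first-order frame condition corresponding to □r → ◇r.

Suppose □r→◇r is valid. At any x set V(r)=W. Then □r at x, so ◇r at x, so x has a successor.

Seriality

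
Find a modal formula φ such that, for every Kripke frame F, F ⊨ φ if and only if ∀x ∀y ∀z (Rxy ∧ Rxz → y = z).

A defining formula is ◇q → □q (the CD axiom).
Suppose ◇q→□q is valid. Take Rxy, Rxz and set V(q)={y}. Then ◇q at x, so □q at x, so q at z, i.e. z=y.

◇q → □q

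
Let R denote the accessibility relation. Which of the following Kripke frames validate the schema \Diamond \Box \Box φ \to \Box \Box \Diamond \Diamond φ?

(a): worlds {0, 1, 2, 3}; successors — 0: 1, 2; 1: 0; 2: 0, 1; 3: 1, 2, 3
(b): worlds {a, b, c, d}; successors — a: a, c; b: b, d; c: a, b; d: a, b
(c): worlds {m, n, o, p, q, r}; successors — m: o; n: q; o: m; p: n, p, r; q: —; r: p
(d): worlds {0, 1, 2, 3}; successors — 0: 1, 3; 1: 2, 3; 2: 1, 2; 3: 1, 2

(a), (b), (d)

Frame correspondent (Sahlqvist): \forall x \forall y \forall z ((xRy \wedge x R^2 z) \to \exists w (y R^2 w \wedge z R^2 w)) — i.e. a generalized confluence (Geach) condition.
(a): condition met.
(b): condition met.
(c): fails — mRo, mR²m but no w with oR²w and mR²w.
(d): condition met.
Valid on: (a), (b), (d).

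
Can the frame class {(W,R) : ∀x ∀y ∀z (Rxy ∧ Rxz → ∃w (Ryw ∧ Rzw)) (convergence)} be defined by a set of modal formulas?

Yes: it is convergence, defined by the .2 schema ◇□p → □◇p.
Suppose ◇□p→□◇p is valid. Take Rxy, Rxz and set V(p)={w : Ryw}. Then □p at y so ◇□p at x, so □◇p at x, so ◇p at z, giving w with Rzw and Ryw.

Definable; ◇□p → □◇p defines it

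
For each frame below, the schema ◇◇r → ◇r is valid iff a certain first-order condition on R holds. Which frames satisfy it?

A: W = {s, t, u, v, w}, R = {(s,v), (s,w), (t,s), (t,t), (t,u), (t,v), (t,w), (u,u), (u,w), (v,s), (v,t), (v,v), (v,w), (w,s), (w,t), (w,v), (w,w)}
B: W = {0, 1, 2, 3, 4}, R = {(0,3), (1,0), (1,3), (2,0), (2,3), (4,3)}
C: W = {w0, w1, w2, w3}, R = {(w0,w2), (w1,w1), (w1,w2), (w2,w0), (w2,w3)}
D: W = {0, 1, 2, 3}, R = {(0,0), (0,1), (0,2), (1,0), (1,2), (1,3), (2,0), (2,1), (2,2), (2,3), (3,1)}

The schema corresponds to transitivity: ∀x ∀y ∀z (Rxy ∧ Ryz → Rxz).
A: fails — Rwt and Rtu but not Rwu.
B: ✓.
C: fails — Rw1w2 and Rw2w0 but not Rw1w0.
D: fails — R10 and R01 but not R11.

B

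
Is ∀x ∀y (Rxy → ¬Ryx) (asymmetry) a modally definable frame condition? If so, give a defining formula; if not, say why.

Modal frame validity is preserved under surjective bounded morphisms.
The 4-cycle (worlds a,b,c,d with a→b→c→d→a) is asymmetric. Mapping every world to a single reflexive point • is a surjective bounded morphism, and the reflexive point is not asymmetric (R•• but asymmetry requires ¬R••).
Hence asymmetry is not modally definable.

No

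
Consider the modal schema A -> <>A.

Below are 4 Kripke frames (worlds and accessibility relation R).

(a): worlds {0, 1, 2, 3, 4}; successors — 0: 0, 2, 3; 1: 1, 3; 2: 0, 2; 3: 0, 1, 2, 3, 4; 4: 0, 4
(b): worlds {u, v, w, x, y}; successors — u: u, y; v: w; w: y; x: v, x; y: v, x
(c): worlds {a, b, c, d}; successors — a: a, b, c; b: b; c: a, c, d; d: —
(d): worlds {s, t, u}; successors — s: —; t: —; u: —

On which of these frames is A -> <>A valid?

(a)

Frame correspondent (Sahlqvist): forall x Rxx — i.e. reflexivity.
(a): holds.
(b): fails — world v does not see itself.
(c): fails — world d does not see itself.
(d): fails — world s does not see itself.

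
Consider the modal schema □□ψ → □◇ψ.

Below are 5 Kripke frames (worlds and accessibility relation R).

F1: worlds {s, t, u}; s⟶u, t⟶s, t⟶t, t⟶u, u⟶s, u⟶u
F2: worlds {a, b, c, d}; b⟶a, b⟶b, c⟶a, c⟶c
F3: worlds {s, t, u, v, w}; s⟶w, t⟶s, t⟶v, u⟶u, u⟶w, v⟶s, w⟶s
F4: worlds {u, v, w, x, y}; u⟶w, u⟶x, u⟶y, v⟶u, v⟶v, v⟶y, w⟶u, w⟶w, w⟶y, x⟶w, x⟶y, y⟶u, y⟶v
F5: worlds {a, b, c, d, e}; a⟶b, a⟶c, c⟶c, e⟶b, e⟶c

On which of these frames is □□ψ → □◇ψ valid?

F1, F3, F4

This is the axiom for a generalized confluence (Geach) condition; its first-order frame correspondent is ∀x ∀z (xRz → ∃w (xR²w ∧ zRw)).
F1: holds.
F2: fails — bRa but no w with bR²w and aRw.
F3: holds.
F4: holds.
F5: fails — aRb but no w with aR²w and bRw.
Valid on: F1, F3, F4.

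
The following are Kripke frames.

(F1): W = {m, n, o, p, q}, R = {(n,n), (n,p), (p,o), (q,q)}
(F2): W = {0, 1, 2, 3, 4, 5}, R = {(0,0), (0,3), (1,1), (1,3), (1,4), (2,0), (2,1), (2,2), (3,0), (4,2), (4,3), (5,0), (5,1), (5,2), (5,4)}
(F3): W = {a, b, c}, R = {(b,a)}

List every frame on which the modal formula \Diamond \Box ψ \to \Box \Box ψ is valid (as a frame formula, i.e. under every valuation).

(F3)

The schema corresponds to a generalized confluence (Geach) condition: \forall x \forall y \forall z ((xRy \wedge x R^2 z) \to \exists w (yRw \wedge z = w)).
(F1): fails — nRn, nR²o but no w with nRw and o=w.
(F2): fails — 0R3, 0R²3 but no w with 3Rw and 3=w.
(F3): satisfies the condition.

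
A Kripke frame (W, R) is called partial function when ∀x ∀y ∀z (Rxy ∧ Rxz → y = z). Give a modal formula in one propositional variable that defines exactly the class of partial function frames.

◇p → □p

A defining formula is ◇p → □p (the CD axiom).
Suppose ◇p→□p is valid. Take Rxy, Rxz and set V(p)={y}. Then ◇p at x, so □p at x, so p at z, i.e. z=y.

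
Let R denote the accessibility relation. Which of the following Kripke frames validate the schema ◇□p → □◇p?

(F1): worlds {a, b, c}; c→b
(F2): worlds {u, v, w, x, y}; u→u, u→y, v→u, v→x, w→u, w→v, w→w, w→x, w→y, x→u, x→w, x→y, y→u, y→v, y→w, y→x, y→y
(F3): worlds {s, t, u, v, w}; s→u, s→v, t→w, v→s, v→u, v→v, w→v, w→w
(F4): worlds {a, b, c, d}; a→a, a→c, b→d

The schema corresponds to convergence: ∀x ∀y ∀z (Rxy ∧ Rxz → ∃w (Ryw ∧ Rzw)).
(F1): fails — Rcb and Rcb but b and b have no common successor.
(F2): satisfies the condition.
(F3): fails — Rsv and Rsu but v and u have no common successor.
(F4): fails — Raa and Rac but a and c have no common successor.
Valid on: (F2).

(F2)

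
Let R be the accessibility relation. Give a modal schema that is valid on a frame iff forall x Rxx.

The condition is reflexivity. The T schema □ψ → ψ defines it.

□ψ → ψ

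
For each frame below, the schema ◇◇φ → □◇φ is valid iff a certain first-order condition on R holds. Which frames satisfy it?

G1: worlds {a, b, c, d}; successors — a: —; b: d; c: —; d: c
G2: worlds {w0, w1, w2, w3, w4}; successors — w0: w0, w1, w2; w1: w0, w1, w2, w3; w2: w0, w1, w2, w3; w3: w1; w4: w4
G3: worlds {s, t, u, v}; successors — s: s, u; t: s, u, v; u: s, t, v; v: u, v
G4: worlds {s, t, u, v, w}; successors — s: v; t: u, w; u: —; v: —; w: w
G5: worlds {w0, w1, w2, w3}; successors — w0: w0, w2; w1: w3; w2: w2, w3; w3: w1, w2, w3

This is the axiom for a generalized confluence (Geach) condition; its first-order frame correspondent is ∀x ∀y ∀z ((xR²y ∧ xRz) → ∃w (y = w ∧ zRw)).
G1: ✓.
G2: fails — w0R²w3, w0Rw0 but no w with w3=w and w0Rw.
G3: fails — sR²t, sRs but no w with t=w and sRw.
G4: fails — tR²w, tRu but no w* with w=w* and uRw*.
G5: fails — w0R²w0, w0Rw2 but no w with w0=w and w2Rw.
Valid on: G1.

G1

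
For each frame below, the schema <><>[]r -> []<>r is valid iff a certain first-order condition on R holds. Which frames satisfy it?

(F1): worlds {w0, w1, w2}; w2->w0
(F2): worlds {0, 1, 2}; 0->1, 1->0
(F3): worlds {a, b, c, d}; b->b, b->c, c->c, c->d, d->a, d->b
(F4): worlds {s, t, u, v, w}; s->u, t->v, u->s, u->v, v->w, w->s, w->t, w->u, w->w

(F1)

This is the axiom for a generalized confluence (Geach) condition; its first-order frame correspondent is forall x forall y forall z ((x R^2 y & xRz) -> exists w (yRw & zRw)).
(F1): satisfies the condition.
(F2): fails — 0R²0, 0R1 but no w with 0Rw and 1Rw.
(F3): fails — bR²d, bRc but no w with dRw and cRw.
(F4): fails — sR²s, sRu but no w* with sRw* and uRw*.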